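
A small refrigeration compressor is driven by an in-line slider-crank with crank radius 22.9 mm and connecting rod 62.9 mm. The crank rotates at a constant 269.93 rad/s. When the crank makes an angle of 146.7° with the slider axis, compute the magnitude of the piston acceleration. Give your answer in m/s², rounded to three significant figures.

ω = 269.9 rad/s
x(θ) = r cosθ + √(L² − r² sin²θ); with ω constant, a = ω²·d²x/dθ².
d²x/dθ² = −r cosθ − r²(cos2θ)/√u − r⁴ sin²2θ/(4u^{3/2}),  u = L² − r² sin²θ = 0.00379834 m².
Substituting r = 0.0229 m, L = 0.0629 m, θ = 146.7°: d²x/dθ² = +0.015513 m.
a = ω²·d²x/dθ² = (269.9)²·(+0.015513) = +1130.3 m/s²;  |a| = 1130.3 m/s².

1130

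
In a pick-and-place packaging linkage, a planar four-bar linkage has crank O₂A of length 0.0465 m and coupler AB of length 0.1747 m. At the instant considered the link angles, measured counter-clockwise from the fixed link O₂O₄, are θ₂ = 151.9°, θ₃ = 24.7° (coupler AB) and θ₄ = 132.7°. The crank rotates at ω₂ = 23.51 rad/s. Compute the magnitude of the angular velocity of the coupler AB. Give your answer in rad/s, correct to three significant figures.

ω₂ = 23.51 rad/s
Differentiating the loop-closure r₂e^{iθ₂}+r₃e^{iθ₃}=r₁+r₄e^{iθ₄} gives r₂ω₂e^{iθ₂}+r₃ω₃e^{iθ₃}=r₄ω₄e^{iθ₄}.
Eliminating the other unknown: ω₃ = r₂ω₂ sin(θ₄−θ₂) / [r₃ sin(θ₃−θ₄)].
Numerator sine = -0.32887; denominator sine = -0.95106.
Result = 0.0465·23.51·(-0.32887) / (0.1747·(-0.95106)) = +2.1638 rad/s; magnitude 2.1638 rad/s.

2.16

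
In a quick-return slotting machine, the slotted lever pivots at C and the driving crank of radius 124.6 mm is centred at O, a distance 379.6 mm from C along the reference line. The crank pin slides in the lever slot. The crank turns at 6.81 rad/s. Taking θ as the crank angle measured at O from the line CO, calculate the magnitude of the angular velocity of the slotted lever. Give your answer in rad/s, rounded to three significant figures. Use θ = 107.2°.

0.0796

ω = 6.81 rad/s
Crank pin A relative to C: A = (d + r cosθ, r sinθ); lever angle φ = atan2(r sinθ, d + r cosθ).
Differentiating tanφ: φ̇ = rω(d cosθ + r)/(d² + r² + 2dr cosθ).
d² + r² + 2dr cosθ = |CA|² = 0.131648 m²;  d cosθ + r = +0.012349 m.
|ω_lever| = |0.1246·6.81·+0.012349| / 0.131648 = 0.079596 rad/s.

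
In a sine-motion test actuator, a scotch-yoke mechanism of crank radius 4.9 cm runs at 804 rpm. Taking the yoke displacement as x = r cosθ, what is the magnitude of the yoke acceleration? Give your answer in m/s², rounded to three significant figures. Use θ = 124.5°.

197

ω = 84.19 rad/s (from 804 rpm).
x = r cosθ ⇒ ẍ = −rω² cosθ (ω constant).
|a| = rω²|cosθ| = 0.049·(84.19)²·|cos 124.5°| = 196.74 m/s².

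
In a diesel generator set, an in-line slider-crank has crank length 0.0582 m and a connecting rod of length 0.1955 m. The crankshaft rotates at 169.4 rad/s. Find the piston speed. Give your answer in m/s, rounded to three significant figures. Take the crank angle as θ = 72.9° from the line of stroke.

ω = 169.4 rad/s
For an in-line slider-crank, x = r cosθ + √(L² − r² sin²θ), so v = −rω sinθ·[1 + r cosθ/√(L² − r² sin²θ)].
With r = 0.0582 m, L = 0.1955 m, θ = 72.9°: √(L² − r² sin²θ) = 0.18742 m.
v = −0.0582·169.4·0.95579·[1 + 0.0582·0.29404/0.18742] = -10.284 m/s.
|v| = 10.284 m/s.

10.3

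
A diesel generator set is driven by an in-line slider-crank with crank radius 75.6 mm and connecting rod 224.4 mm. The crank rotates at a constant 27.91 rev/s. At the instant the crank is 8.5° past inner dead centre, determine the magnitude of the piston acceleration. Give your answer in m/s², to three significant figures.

3050

ω = 2π·27.9 = 175.4 rad/s
x(θ) = r cosθ + √(L² − r² sin²θ); with ω constant, a = ω²·d²x/dθ².
d²x/dθ² = −r cosθ − r²(cos2θ)/√u − r⁴ sin²2θ/(4u^{3/2}),  u = L² − r² sin²θ = 0.0502305 m².
Substituting r = 0.0756 m, L = 0.2244 m, θ = 8.5°: d²x/dθ² = -0.099218 m.
a = ω²·d²x/dθ² = (175.4)²·(-0.099218) = -3051.2 m/s²;  |a| = 3051.2 m/s².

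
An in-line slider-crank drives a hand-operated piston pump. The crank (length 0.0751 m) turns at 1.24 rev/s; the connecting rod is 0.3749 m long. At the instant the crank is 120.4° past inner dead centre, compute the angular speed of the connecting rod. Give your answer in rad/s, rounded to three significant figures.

ω = 7.791 rad/s (converted from 1.24 rev/s).
The rod makes angle φ with the slider axis where L sinφ = r sinθ; differentiating, L cosφ·φ̇ = r ω cosθ.
L cosφ = √(L² − r² sin²θ) = 0.36926 m.
|ω_rod| = r ω |cosθ| / √(L² − r² sin²θ) = 0.0751·7.791·0.50603/0.36926 = 0.80184 rad/s.

0.802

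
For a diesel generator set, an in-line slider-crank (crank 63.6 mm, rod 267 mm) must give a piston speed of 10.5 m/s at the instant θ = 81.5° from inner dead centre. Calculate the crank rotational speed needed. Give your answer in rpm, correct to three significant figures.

For an in-line slider-crank, |v_piston| = rω|sinθ|·[1 + r cosθ/√(L² − r² sin²θ)].
With r = 0.0636 m, L = 0.267 m, θ = 81.5°: the bracketed kinematic factor |dx/dθ| = 0.06518 m.
ω = v/|dx/dθ| = 10.5/0.06518 = 161.09 rad/s.
N = 60ω/(2π) = 1538.3 rpm.

1540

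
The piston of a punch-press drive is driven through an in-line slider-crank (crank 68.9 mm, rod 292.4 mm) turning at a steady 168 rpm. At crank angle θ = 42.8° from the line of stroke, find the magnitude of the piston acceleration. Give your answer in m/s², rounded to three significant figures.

ω = 2π·168/60 = 17.59 rad/s
x(θ) = r cosθ + √(L² − r² sin²θ); with ω constant, a = ω²·d²x/dθ².
d²x/dθ² = −r cosθ − r²(cos2θ)/√u − r⁴ sin²2θ/(4u^{3/2}),  u = L² − r² sin²θ = 0.0833063 m².
Substituting r = 0.0689 m, L = 0.2924 m, θ = 42.8°: d²x/dθ² = -0.052049 m.
a = ω²·d²x/dθ² = (17.59)²·(-0.052049) = -16.11 m/s²;  |a| = 16.11 m/s².

16.1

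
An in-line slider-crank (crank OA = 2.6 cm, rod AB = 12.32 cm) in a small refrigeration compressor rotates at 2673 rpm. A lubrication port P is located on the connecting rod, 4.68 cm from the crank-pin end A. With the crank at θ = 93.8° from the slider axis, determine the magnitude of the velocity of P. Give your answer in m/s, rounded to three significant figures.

7.23

ω = 279.9 rad/s.  Crank-pin speed |V_A| = rω = 7.2778 m/s, perpendicular to OA.
Rod angle: sinφ = −(r/L) sinθ ⇒ φ = -12.156°; ω_rod = −rω cosθ/√(L²−r²sin²θ) = +4.0048 rad/s.
V_P = V_A + ω_rod × AP, with AP = 0.0468 m along the rod.
Components: V_Px = −rω sinθ − a·ω_rod·sinφ = -7.2223 m/s;  V_Py = rω cosθ + a·ω_rod·cosφ = -0.29911 m/s.
|V_P| = √(V_Px² + V_Py²) = 7.2285 m/s.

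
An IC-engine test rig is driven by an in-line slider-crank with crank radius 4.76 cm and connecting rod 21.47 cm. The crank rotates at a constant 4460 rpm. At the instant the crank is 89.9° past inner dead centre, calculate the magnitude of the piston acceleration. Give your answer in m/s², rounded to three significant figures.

ω = 2π·4460/60 = 467.1 rad/s
x(θ) = r cosθ + √(L² − r² sin²θ); with ω constant, a = ω²·d²x/dθ².
d²x/dθ² = −r cosθ − r²(cos2θ)/√u − r⁴ sin²2θ/(4u^{3/2}),  u = L² − r² sin²θ = 0.0438303 m².
Substituting r = 0.0476 m, L = 0.2147 m, θ = 89.9°: d²x/dθ² = +0.010739 m.
a = ω²·d²x/dθ² = (467.1)²·(+0.010739) = +2342.6 m/s²;  |a| = 2342.6 m/s².

2340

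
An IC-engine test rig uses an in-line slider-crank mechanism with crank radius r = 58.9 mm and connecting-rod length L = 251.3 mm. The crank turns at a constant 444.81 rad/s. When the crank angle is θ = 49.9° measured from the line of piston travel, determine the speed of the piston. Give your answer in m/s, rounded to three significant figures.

23.1

ω = 444.8 rad/s
For an in-line slider-crank, x = r cosθ + √(L² − r² sin²θ), so v = −rω sinθ·[1 + r cosθ/√(L² − r² sin²θ)].
With r = 0.0589 m, L = 0.2513 m, θ = 49.9°: √(L² − r² sin²θ) = 0.24723 m.
v = −0.0589·444.8·0.76492·[1 + 0.0589·0.64412/0.24723] = -23.116 m/s.
|v| = 23.116 m/s.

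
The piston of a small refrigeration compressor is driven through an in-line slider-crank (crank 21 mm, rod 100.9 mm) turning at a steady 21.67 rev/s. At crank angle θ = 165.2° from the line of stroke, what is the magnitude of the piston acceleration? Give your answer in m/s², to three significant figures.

306

ω = 2π·21.7 = 136.2 rad/s
x(θ) = r cosθ + √(L² − r² sin²θ); with ω constant, a = ω²·d²x/dθ².
d²x/dθ² = −r cosθ − r²(cos2θ)/√u − r⁴ sin²2θ/(4u^{3/2}),  u = L² − r² sin²θ = 0.010152 m².
Substituting r = 0.021 m, L = 0.1009 m, θ = 165.2°: d²x/dθ² = +0.016486 m.
a = ω²·d²x/dθ² = (136.2)²·(+0.016486) = +305.63 m/s²;  |a| = 305.63 m/s².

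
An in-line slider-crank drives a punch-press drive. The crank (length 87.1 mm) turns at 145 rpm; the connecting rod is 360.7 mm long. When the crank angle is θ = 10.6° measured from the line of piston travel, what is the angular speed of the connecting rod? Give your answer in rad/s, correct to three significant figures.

ω = 15.18 rad/s (converted from 145 rpm).
The rod makes angle φ with the slider axis where L sinφ = r sinθ; differentiating, L cosφ·φ̇ = r ω cosθ.
L cosφ = √(L² − r² sin²θ) = 0.36034 m.
|ω_rod| = r ω |cosθ| / √(L² − r² sin²θ) = 0.0871·15.18·0.98294/0.36034 = 3.6076 rad/s.

3.61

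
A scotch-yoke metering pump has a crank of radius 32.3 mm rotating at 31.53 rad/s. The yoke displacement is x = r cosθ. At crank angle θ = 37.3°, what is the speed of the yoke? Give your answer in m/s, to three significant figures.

ω = 31.53 rad/s
x = r cosθ ⇒ ẋ = −rω sinθ.
|v| = rω|sinθ| = 0.0323·31.53·|sin 37.3°| = 0.61715 m/s.

0.617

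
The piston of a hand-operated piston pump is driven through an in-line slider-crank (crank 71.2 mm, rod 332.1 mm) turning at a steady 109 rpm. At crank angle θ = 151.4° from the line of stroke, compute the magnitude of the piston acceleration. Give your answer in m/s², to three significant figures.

ω = 2π·109/60 = 11.41 rad/s
x(θ) = r cosθ + √(L² − r² sin²θ); with ω constant, a = ω²·d²x/dθ².
d²x/dθ² = −r cosθ − r²(cos2θ)/√u − r⁴ sin²2θ/(4u^{3/2}),  u = L² − r² sin²θ = 0.109129 m².
Substituting r = 0.0712 m, L = 0.3321 m, θ = 151.4°: d²x/dθ² = +0.054074 m.
a = ω²·d²x/dθ² = (11.41)²·(+0.054074) = +7.0452 m/s²;  |a| = 7.0452 m/s².

7.05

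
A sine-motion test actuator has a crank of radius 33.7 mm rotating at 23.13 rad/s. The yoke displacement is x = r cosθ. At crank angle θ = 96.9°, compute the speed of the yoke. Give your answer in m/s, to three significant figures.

0.774

ω = 23.13 rad/s
x = r cosθ ⇒ ẋ = −rω sinθ.
|v| = rω|sinθ| = 0.0337·23.13·|sin 96.9°| = 0.77384 m/s.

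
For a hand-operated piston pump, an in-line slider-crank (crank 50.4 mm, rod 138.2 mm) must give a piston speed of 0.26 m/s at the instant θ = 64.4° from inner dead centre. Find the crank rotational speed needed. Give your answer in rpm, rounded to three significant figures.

For an in-line slider-crank, |v_piston| = rω|sinθ|·[1 + r cosθ/√(L² − r² sin²θ)].
With r = 0.0504 m, L = 0.1382 m, θ = 64.4°: the bracketed kinematic factor |dx/dθ| = 0.053037 m.
ω = v/|dx/dθ| = 0.26/0.053037 = 4.9023 rad/s.
N = 60ω/(2π) = 46.813 rpm.

46.8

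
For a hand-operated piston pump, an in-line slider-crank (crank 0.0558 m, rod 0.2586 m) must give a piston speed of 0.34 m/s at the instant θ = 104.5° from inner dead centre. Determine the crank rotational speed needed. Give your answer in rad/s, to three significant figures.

For an in-line slider-crank, |v_piston| = rω|sinθ|·[1 + r cosθ/√(L² − r² sin²θ)].
With r = 0.0558 m, L = 0.2586 m, θ = 104.5°: the bracketed kinematic factor |dx/dθ| = 0.051038 m.
ω = v/|dx/dθ| = 0.34/0.051038 = 6.6617 rad/s.

6.66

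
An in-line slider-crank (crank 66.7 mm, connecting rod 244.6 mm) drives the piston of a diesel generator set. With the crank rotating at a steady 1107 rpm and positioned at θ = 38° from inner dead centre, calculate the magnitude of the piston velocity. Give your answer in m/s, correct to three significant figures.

ω = 2π·1107/60 = 115.9 rad/s
For an in-line slider-crank, x = r cosθ + √(L² − r² sin²θ), so v = −rω sinθ·[1 + r cosθ/√(L² − r² sin²θ)].
With r = 0.0667 m, L = 0.2446 m, θ = 38°: √(L² − r² sin²θ) = 0.24113 m.
v = −0.0667·115.9·0.61566·[1 + 0.0667·0.78801/0.24113] = -5.7981 m/s.
|v| = 5.7981 m/s.

5.80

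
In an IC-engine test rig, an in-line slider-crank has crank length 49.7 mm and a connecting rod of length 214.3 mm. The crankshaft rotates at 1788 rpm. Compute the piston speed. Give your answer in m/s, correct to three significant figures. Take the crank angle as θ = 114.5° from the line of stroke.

7.63

ω = 2π·1788/60 = 187.2 rad/s
For an in-line slider-crank, x = r cosθ + √(L² − r² sin²θ), so v = −rω sinθ·[1 + r cosθ/√(L² − r² sin²θ)].
With r = 0.0497 m, L = 0.2143 m, θ = 114.5°: √(L² − r² sin²θ) = 0.20947 m.
v = −0.0497·187.2·0.90996·[1 + 0.0497·-0.41469/0.20947] = -7.6347 m/s.
|v| = 7.6347 m/s.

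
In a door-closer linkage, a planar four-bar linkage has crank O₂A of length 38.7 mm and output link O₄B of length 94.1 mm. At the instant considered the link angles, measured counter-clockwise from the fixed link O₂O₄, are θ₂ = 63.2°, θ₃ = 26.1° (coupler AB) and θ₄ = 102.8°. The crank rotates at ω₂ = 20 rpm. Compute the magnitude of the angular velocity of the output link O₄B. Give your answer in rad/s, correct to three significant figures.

0.534

ω₂ = 2.094 rad/s (from 20 rpm).
Differentiating the loop-closure r₂e^{iθ₂}+r₃e^{iθ₃}=r₁+r₄e^{iθ₄} gives r₂ω₂e^{iθ₂}+r₃ω₃e^{iθ₃}=r₄ω₄e^{iθ₄}.
Eliminating the other unknown: ω₄ = r₂ω₂ sin(θ₂−θ₃) / [r₄ sin(θ₄−θ₃)].
Numerator sine = +0.60321; denominator sine = +0.97318.
Result = 0.0387·2.094·(+0.60321) / (0.0941·(+0.97318)) = +0.53389 rad/s; magnitude 0.53389 rad/s.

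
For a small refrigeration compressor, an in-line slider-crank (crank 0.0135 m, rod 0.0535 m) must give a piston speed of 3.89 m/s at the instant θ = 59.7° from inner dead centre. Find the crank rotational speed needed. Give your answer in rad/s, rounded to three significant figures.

295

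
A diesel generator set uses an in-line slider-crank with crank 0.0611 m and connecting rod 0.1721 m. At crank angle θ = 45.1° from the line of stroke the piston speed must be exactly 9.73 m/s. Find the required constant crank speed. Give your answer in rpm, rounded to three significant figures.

1710

For an in-line slider-crank, |v_piston| = rω|sinθ|·[1 + r cosθ/√(L² − r² sin²θ)].
With r = 0.0611 m, L = 0.1721 m, θ = 45.1°: the bracketed kinematic factor |dx/dθ| = 0.054486 m.
ω = v/|dx/dθ| = 9.73/0.054486 = 178.58 rad/s.
N = 60ω/(2π) = 1705.3 rpm.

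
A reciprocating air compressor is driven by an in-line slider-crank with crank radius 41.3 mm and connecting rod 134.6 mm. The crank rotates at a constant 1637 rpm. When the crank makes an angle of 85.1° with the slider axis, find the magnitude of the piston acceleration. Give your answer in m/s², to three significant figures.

ω = 2π·1637/60 = 171.4 rad/s
x(θ) = r cosθ + √(L² − r² sin²θ); with ω constant, a = ω²·d²x/dθ².
d²x/dθ² = −r cosθ − r²(cos2θ)/√u − r⁴ sin²2θ/(4u^{3/2}),  u = L² − r² sin²θ = 0.0164239 m².
Substituting r = 0.0413 m, L = 0.1346 m, θ = 85.1°: d²x/dθ² = +0.0095776 m.
a = ω²·d²x/dθ² = (171.4)²·(+0.0095776) = +281.46 m/s²;  |a| = 281.46 m/s².

281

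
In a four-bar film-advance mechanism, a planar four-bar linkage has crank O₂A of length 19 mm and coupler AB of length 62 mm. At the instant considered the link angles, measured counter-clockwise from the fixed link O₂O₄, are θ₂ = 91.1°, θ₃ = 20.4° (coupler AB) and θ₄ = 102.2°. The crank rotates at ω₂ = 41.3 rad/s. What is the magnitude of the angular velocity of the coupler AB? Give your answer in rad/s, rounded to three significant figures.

2.46

ω₂ = 41.3 rad/s
Differentiating the loop-closure r₂e^{iθ₂}+r₃e^{iθ₃}=r₁+r₄e^{iθ₄} gives r₂ω₂e^{iθ₂}+r₃ω₃e^{iθ₃}=r₄ω₄e^{iθ₄}.
Eliminating the other unknown: ω₃ = r₂ω₂ sin(θ₄−θ₂) / [r₃ sin(θ₃−θ₄)].
Numerator sine = +0.19252; denominator sine = -0.98978.
Result = 0.019·41.3·(+0.19252) / (0.062·(-0.98978)) = -2.4618 rad/s; magnitude 2.4618 rad/s.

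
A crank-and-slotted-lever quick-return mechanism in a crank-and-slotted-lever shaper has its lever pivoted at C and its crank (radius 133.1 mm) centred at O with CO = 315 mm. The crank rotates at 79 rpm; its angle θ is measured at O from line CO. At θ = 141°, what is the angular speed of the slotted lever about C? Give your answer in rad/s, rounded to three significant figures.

ω = 8.273 rad/s (from 79 rpm).
Crank pin A relative to C: A = (d + r cosθ, r sinθ); lever angle φ = atan2(r sinθ, d + r cosθ).
Differentiating tanφ: φ̇ = rω(d cosθ + r)/(d² + r² + 2dr cosθ).
d² + r² + 2dr cosθ = |CA|² = 0.0517746 m²;  d cosθ + r = -0.1117 m.
|ω_lever| = |0.1331·8.273·-0.1117| / 0.0517746 = 2.3756 rad/s.

2.38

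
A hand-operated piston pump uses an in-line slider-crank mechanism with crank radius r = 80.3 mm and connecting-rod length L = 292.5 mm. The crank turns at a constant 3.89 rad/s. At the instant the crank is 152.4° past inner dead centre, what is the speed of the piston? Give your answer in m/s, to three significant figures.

0.109

ω = 3.89 rad/s
For an in-line slider-crank, x = r cosθ + √(L² − r² sin²θ), so v = −rω sinθ·[1 + r cosθ/√(L² − r² sin²θ)].
With r = 0.0803 m, L = 0.2925 m, θ = 152.4°: √(L² − r² sin²θ) = 0.29012 m.
v = −0.0803·3.89·0.46330·[1 + 0.0803·-0.88620/0.29012] = -0.10922 m/s.
|v| = 0.10922 m/s.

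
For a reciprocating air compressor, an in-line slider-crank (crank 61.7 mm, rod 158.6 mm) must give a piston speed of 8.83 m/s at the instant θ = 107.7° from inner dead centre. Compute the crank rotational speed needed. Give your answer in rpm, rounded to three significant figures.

1640

For an in-line slider-crank, |v_piston| = rω|sinθ|·[1 + r cosθ/√(L² − r² sin²θ)].
With r = 0.0617 m, L = 0.1586 m, θ = 107.7°: the bracketed kinematic factor |dx/dθ| = 0.051294 m.
ω = v/|dx/dθ| = 8.83/0.051294 = 172.15 rad/s.
N = 60ω/(2π) = 1643.9 rpm.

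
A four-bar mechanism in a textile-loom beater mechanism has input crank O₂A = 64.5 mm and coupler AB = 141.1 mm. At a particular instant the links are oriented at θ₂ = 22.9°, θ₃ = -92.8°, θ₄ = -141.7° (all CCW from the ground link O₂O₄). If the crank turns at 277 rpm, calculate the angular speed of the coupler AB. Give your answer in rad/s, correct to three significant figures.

ω₂ = 29.01 rad/s (from 277 rpm).
Differentiating the loop-closure r₂e^{iθ₂}+r₃e^{iθ₃}=r₁+r₄e^{iθ₄} gives r₂ω₂e^{iθ₂}+r₃ω₃e^{iθ₃}=r₄ω₄e^{iθ₄}.
Eliminating the other unknown: ω₃ = r₂ω₂ sin(θ₄−θ₂) / [r₃ sin(θ₃−θ₄)].
Numerator sine = -0.26556; denominator sine = +0.75356.
Result = 0.0645·29.01·(-0.26556) / (0.1411·(+0.75356)) = -4.6728 rad/s; magnitude 4.6728 rad/s.

4.67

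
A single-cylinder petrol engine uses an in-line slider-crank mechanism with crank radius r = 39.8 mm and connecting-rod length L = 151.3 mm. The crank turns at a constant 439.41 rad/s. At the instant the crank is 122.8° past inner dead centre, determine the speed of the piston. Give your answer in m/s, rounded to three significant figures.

ω = 439.4 rad/s
For an in-line slider-crank, x = r cosθ + √(L² − r² sin²θ), so v = −rω sinθ·[1 + r cosθ/√(L² − r² sin²θ)].
With r = 0.0398 m, L = 0.1513 m, θ = 122.8°: √(L² − r² sin²θ) = 0.14756 m.
v = −0.0398·439.4·0.84057·[1 + 0.0398·-0.54171/0.14756] = -12.552 m/s.
|v| = 12.552 m/s.

12.6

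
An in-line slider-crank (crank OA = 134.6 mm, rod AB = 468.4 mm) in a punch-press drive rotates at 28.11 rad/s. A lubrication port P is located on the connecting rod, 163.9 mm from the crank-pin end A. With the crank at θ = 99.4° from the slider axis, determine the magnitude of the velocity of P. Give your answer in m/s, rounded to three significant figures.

ω = 28.11 rad/s.  Crank-pin speed |V_A| = rω = 3.7836 m/s, perpendicular to OA.
Rod angle: sinφ = −(r/L) sinθ ⇒ φ = -16.469°; ω_rod = −rω cosθ/√(L²−r²sin²θ) = +1.3757 rad/s.
V_P = V_A + ω_rod × AP, with AP = 0.1639 m along the rod.
Components: V_Px = −rω sinθ − a·ω_rod·sinφ = -3.6689 m/s;  V_Py = rω cosθ + a·ω_rod·cosφ = -0.40173 m/s.
|V_P| = √(V_Px² + V_Py²) = 3.6908 m/s.

3.69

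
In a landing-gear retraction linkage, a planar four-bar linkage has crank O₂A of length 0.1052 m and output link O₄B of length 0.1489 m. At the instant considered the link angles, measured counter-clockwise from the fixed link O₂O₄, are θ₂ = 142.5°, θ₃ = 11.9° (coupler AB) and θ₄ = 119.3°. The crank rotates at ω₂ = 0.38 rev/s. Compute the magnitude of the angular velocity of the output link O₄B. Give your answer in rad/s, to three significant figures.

1.34

ω₂ = 2.388 rad/s (from 0.38 rev/s).
Differentiating the loop-closure r₂e^{iθ₂}+r₃e^{iθ₃}=r₁+r₄e^{iθ₄} gives r₂ω₂e^{iθ₂}+r₃ω₃e^{iθ₃}=r₄ω₄e^{iθ₄}.
Eliminating the other unknown: ω₄ = r₂ω₂ sin(θ₂−θ₃) / [r₄ sin(θ₄−θ₃)].
Numerator sine = +0.75927; denominator sine = +0.95424.
Result = 0.1052·2.388·(+0.75927) / (0.1489·(+0.95424)) = +1.3422 rad/s; magnitude 1.3422 rad/s.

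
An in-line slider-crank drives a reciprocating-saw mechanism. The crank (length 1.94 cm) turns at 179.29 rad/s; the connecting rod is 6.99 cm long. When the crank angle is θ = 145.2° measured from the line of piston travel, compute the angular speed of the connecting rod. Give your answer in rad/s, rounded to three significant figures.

ω = 179.3 rad/s
The rod makes angle φ with the slider axis where L sinφ = r sinθ; differentiating, L cosφ·φ̇ = r ω cosθ.
L cosφ = √(L² − r² sin²θ) = 0.069018 m.
|ω_rod| = r ω |cosθ| / √(L² − r² sin²θ) = 0.0194·179.3·0.82115/0.069018 = 41.383 rad/s.

41.4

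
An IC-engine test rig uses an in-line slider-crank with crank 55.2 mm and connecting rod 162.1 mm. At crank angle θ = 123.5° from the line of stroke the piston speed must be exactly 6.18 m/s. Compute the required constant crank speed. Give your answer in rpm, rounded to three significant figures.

1590

For an in-line slider-crank, |v_piston| = rω|sinθ|·[1 + r cosθ/√(L² − r² sin²θ)].
With r = 0.0552 m, L = 0.1621 m, θ = 123.5°: the bracketed kinematic factor |dx/dθ| = 0.037008 m.
ω = v/|dx/dθ| = 6.18/0.037008 = 166.99 rad/s.
N = 60ω/(2π) = 1594.7 rpm.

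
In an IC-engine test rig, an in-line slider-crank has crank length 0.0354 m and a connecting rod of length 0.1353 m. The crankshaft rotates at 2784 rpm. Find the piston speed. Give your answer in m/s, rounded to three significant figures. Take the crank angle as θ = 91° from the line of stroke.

ω = 2π·2784/60 = 291.5 rad/s
For an in-line slider-crank, x = r cosθ + √(L² − r² sin²θ), so v = −rω sinθ·[1 + r cosθ/√(L² − r² sin²θ)].
With r = 0.0354 m, L = 0.1353 m, θ = 91°: √(L² − r² sin²θ) = 0.13059 m.
v = −0.0354·291.5·0.99985·[1 + 0.0354·-0.01745/0.13059] = -10.27 m/s.
|v| = 10.27 m/s.

10.3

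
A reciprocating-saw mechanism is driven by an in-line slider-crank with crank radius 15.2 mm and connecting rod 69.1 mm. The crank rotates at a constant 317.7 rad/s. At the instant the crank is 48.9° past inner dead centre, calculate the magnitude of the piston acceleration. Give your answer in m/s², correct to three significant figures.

966

ω = 317.7 rad/s
x(θ) = r cosθ + √(L² − r² sin²θ); with ω constant, a = ω²·d²x/dθ².
d²x/dθ² = −r cosθ − r²(cos2θ)/√u − r⁴ sin²2θ/(4u^{3/2}),  u = L² − r² sin²θ = 0.00464361 m².
Substituting r = 0.0152 m, L = 0.0691 m, θ = 48.9°: d²x/dθ² = -0.0095734 m.
a = ω²·d²x/dθ² = (317.7)²·(-0.0095734) = -966.27 m/s²;  |a| = 966.27 m/s².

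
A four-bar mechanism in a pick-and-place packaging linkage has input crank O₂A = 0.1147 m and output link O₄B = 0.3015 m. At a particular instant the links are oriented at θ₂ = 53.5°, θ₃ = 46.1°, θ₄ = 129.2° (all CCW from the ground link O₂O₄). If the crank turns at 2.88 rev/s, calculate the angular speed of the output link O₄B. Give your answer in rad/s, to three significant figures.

ω₂ = 18.1 rad/s (from 2.88 rev/s).
Differentiating the loop-closure r₂e^{iθ₂}+r₃e^{iθ₃}=r₁+r₄e^{iθ₄} gives r₂ω₂e^{iθ₂}+r₃ω₃e^{iθ₃}=r₄ω₄e^{iθ₄}.
Eliminating the other unknown: ω₄ = r₂ω₂ sin(θ₂−θ₃) / [r₄ sin(θ₄−θ₃)].
Numerator sine = +0.12880; denominator sine = +0.99276.
Result = 0.1147·18.1·(+0.12880) / (0.3015·(+0.99276)) = +0.89311 rad/s; magnitude 0.89311 rad/s.

0.893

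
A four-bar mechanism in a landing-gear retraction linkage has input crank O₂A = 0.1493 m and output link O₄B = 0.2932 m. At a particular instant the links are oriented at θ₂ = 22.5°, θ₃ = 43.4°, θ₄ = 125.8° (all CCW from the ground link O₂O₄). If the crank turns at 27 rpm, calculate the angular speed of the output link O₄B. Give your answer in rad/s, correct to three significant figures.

0.518

ω₂ = 2.827 rad/s (from 27 rpm).
Differentiating the loop-closure r₂e^{iθ₂}+r₃e^{iθ₃}=r₁+r₄e^{iθ₄} gives r₂ω₂e^{iθ₂}+r₃ω₃e^{iθ₃}=r₄ω₄e^{iθ₄}.
Eliminating the other unknown: ω₄ = r₂ω₂ sin(θ₂−θ₃) / [r₄ sin(θ₄−θ₃)].
Numerator sine = -0.35674; denominator sine = +0.99122.
Result = 0.1493·2.827·(-0.35674) / (0.2932·(+0.99122)) = -0.51817 rad/s; magnitude 0.51817 rad/s.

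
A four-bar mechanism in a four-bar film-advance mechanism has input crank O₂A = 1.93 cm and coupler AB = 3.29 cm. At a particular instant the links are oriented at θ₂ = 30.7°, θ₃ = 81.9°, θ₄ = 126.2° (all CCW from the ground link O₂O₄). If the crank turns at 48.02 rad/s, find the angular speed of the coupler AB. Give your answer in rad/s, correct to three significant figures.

40.1

ω₂ = 48.02 rad/s
Differentiating the loop-closure r₂e^{iθ₂}+r₃e^{iθ₃}=r₁+r₄e^{iθ₄} gives r₂ω₂e^{iθ₂}+r₃ω₃e^{iθ₃}=r₄ω₄e^{iθ₄}.
Eliminating the other unknown: ω₃ = r₂ω₂ sin(θ₄−θ₂) / [r₃ sin(θ₃−θ₄)].
Numerator sine = +0.99540; denominator sine = -0.69842.
Result = 0.0193·48.02·(+0.99540) / (0.0329·(-0.69842)) = -40.148 rad/s; magnitude 40.148 rad/s.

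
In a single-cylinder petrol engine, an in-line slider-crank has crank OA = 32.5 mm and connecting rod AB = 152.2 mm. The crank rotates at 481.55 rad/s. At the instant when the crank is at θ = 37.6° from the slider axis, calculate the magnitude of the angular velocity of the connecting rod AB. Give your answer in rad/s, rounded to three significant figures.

82.2

ω = 481.6 rad/s
The rod makes angle φ with the slider axis where L sinφ = r sinθ; differentiating, L cosφ·φ̇ = r ω cosθ.
L cosφ = √(L² − r² sin²θ) = 0.1509 m.
|ω_rod| = r ω |cosθ| / √(L² − r² sin²θ) = 0.0325·481.6·0.79229/0.1509 = 82.17 rad/s.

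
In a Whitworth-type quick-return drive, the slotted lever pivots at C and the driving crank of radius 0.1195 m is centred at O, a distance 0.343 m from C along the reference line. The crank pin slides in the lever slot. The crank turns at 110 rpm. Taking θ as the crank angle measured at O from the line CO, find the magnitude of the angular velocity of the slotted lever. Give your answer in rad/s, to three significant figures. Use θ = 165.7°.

ω = 11.52 rad/s (from 110 rpm).
Crank pin A relative to C: A = (d + r cosθ, r sinθ); lever angle φ = atan2(r sinθ, d + r cosθ).
Differentiating tanφ: φ̇ = rω(d cosθ + r)/(d² + r² + 2dr cosθ).
d² + r² + 2dr cosθ = |CA|² = 0.0524922 m²;  d cosθ + r = -0.21287 m.
|ω_lever| = |0.1195·11.52·-0.21287| / 0.0524922 = 5.5823 rad/s.

5.58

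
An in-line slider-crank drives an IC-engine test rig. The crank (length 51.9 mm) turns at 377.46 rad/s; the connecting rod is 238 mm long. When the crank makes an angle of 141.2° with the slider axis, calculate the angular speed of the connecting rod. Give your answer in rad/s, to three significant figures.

64.8

ω = 377.5 rad/s
The rod makes angle φ with the slider axis where L sinφ = r sinθ; differentiating, L cosφ·φ̇ = r ω cosθ.
L cosφ = √(L² − r² sin²θ) = 0.23577 m.
|ω_rod| = r ω |cosθ| / √(L² − r² sin²θ) = 0.0519·377.5·0.77934/0.23577 = 64.756 rad/s.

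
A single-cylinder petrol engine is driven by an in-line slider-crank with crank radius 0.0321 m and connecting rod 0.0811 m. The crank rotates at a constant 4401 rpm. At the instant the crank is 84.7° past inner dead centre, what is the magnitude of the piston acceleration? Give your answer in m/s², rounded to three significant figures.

ω = 2π·4401/60 = 460.9 rad/s
x(θ) = r cosθ + √(L² − r² sin²θ); with ω constant, a = ω²·d²x/dθ².
d²x/dθ² = −r cosθ − r²(cos2θ)/√u − r⁴ sin²2θ/(4u^{3/2}),  u = L² − r² sin²θ = 0.00555559 m².
Substituting r = 0.0321 m, L = 0.0811 m, θ = 84.7°: d²x/dθ² = +0.010602 m.
a = ω²·d²x/dθ² = (460.9)²·(+0.010602) = +2251.8 m/s²;  |a| = 2251.8 m/s².

2250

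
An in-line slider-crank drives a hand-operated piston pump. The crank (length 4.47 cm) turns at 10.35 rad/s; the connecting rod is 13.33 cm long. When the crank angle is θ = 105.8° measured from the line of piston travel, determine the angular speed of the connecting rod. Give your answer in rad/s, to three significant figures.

0.998

ω = 10.35 rad/s
The rod makes angle φ with the slider axis where L sinφ = r sinθ; differentiating, L cosφ·φ̇ = r ω cosθ.
L cosφ = √(L² − r² sin²θ) = 0.12617 m.
|ω_rod| = r ω |cosθ| / √(L² − r² sin²θ) = 0.0447·10.35·0.27228/0.12617 = 0.99841 rad/s.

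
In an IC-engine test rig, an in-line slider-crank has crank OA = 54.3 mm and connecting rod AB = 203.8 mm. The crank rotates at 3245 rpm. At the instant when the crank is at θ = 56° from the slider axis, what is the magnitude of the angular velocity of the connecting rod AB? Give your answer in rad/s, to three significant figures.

51.9

ω = 339.8 rad/s (converted from 3245 rpm).
The rod makes angle φ with the slider axis where L sinφ = r sinθ; differentiating, L cosφ·φ̇ = r ω cosθ.
L cosφ = √(L² − r² sin²θ) = 0.19877 m.
|ω_rod| = r ω |cosθ| / √(L² − r² sin²θ) = 0.0543·339.8·0.55919/0.19877 = 51.911 rad/s.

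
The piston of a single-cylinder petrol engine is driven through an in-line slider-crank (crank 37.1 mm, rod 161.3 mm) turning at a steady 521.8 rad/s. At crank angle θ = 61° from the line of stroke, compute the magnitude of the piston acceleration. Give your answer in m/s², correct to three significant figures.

ω = 521.8 rad/s
x(θ) = r cosθ + √(L² − r² sin²θ); with ω constant, a = ω²·d²x/dθ².
d²x/dθ² = −r cosθ − r²(cos2θ)/√u − r⁴ sin²2θ/(4u^{3/2}),  u = L² − r² sin²θ = 0.0249648 m².
Substituting r = 0.0371 m, L = 0.1613 m, θ = 61°: d²x/dθ² = -0.013456 m.
a = ω²·d²x/dθ² = (521.8)²·(-0.013456) = -3663.9 m/s²;  |a| = 3663.9 m/s².

3660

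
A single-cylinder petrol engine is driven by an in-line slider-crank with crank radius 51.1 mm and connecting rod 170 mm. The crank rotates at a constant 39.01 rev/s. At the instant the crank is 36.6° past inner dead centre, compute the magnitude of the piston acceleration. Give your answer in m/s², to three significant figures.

ω = 2π·39 = 245.1 rad/s
x(θ) = r cosθ + √(L² − r² sin²θ); with ω constant, a = ω²·d²x/dθ².
d²x/dθ² = −r cosθ − r²(cos2θ)/√u − r⁴ sin²2θ/(4u^{3/2}),  u = L² − r² sin²θ = 0.0279718 m².
Substituting r = 0.0511 m, L = 0.17 m, θ = 36.6°: d²x/dθ² = -0.045871 m.
a = ω²·d²x/dθ² = (245.1)²·(-0.045871) = -2755.8 m/s²;  |a| = 2755.8 m/s².

2760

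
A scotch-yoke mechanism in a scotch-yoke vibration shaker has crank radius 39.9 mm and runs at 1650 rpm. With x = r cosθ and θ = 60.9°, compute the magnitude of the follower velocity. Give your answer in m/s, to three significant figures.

ω = 172.8 rad/s (from 1650 rpm).
x = r cosθ ⇒ ẋ = −rω sinθ.
|v| = rω|sinθ| = 0.0399·172.8·|sin 60.9°| = 6.024 m/s.

6.02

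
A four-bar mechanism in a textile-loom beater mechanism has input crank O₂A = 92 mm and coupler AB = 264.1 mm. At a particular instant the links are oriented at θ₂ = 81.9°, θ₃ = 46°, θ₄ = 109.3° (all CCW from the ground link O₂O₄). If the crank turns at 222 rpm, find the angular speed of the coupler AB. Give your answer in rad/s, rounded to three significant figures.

4.17

ω₂ = 23.25 rad/s (from 222 rpm).
Differentiating the loop-closure r₂e^{iθ₂}+r₃e^{iθ₃}=r₁+r₄e^{iθ₄} gives r₂ω₂e^{iθ₂}+r₃ω₃e^{iθ₃}=r₄ω₄e^{iθ₄}.
Eliminating the other unknown: ω₃ = r₂ω₂ sin(θ₄−θ₂) / [r₃ sin(θ₃−θ₄)].
Numerator sine = +0.46020; denominator sine = -0.89337.
Result = 0.092·23.25·(+0.46020) / (0.2641·(-0.89337)) = -4.1717 rad/s; magnitude 4.1717 rad/s.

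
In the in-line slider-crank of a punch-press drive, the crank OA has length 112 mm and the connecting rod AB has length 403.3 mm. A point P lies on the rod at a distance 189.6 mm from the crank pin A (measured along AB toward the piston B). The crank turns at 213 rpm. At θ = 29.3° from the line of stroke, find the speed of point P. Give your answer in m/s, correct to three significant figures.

ω = 22.31 rad/s.  Crank-pin speed |V_A| = rω = 2.4982 m/s, perpendicular to OA.
Rod angle: sinφ = −(r/L) sinθ ⇒ φ = -7.811°; ω_rod = −rω cosθ/√(L²−r²sin²θ) = -5.4525 rad/s.
V_P = V_A + ω_rod × AP, with AP = 0.1896 m along the rod.
Components: V_Px = −rω sinθ − a·ω_rod·sinφ = -1.3631 m/s;  V_Py = rω cosθ + a·ω_rod·cosφ = +1.1544 m/s.
|V_P| = √(V_Px² + V_Py²) = 1.7862 m/s.

1.79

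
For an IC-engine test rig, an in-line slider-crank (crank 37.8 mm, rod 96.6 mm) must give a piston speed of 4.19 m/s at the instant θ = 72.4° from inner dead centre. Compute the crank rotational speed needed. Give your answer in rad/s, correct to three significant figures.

103

For an in-line slider-crank, |v_piston| = rω|sinθ|·[1 + r cosθ/√(L² − r² sin²θ)].
With r = 0.0378 m, L = 0.0966 m, θ = 72.4°: the bracketed kinematic factor |dx/dθ| = 0.040625 m.
ω = v/|dx/dθ| = 4.19/0.040625 = 103.14 rad/s.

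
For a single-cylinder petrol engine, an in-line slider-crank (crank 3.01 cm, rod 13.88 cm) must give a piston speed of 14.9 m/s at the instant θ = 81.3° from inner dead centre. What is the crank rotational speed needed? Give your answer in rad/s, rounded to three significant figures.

For an in-line slider-crank, |v_piston| = rω|sinθ|·[1 + r cosθ/√(L² − r² sin²θ)].
With r = 0.0301 m, L = 0.1388 m, θ = 81.3°: the bracketed kinematic factor |dx/dθ| = 0.030753 m.
ω = v/|dx/dθ| = 14.9/0.030753 = 484.51 rad/s.

485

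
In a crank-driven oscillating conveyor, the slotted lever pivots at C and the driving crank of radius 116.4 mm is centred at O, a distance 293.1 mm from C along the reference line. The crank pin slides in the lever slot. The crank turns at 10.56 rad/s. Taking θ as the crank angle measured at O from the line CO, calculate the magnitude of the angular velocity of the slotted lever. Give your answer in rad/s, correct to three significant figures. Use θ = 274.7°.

ω = 10.56 rad/s
Crank pin A relative to C: A = (d + r cosθ, r sinθ); lever angle φ = atan2(r sinθ, d + r cosθ).
Differentiating tanφ: φ̇ = rω(d cosθ + r)/(d² + r² + 2dr cosθ).
d² + r² + 2dr cosθ = |CA|² = 0.105048 m²;  d cosθ + r = +0.14042 m.
|ω_lever| = |0.1164·10.56·+0.14042| / 0.105048 = 1.643 rad/s.

1.64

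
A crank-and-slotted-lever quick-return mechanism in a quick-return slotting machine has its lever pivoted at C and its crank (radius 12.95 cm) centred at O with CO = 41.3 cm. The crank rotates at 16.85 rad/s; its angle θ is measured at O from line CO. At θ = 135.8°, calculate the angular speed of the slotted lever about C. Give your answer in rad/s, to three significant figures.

ω = 16.85 rad/s
Crank pin A relative to C: A = (d + r cosθ, r sinθ); lever angle φ = atan2(r sinθ, d + r cosθ).
Differentiating tanφ: φ̇ = rω(d cosθ + r)/(d² + r² + 2dr cosθ).
d² + r² + 2dr cosθ = |CA|² = 0.110653 m²;  d cosθ + r = -0.16658 m.
|ω_lever| = |0.1295·16.85·-0.16658| / 0.110653 = 3.285 rad/s.

3.29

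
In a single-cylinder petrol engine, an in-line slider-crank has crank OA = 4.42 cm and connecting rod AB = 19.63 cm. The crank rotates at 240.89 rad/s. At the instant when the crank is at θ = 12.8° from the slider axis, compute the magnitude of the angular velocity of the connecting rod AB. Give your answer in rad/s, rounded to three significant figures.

ω = 240.9 rad/s
The rod makes angle φ with the slider axis where L sinφ = r sinθ; differentiating, L cosφ·φ̇ = r ω cosθ.
L cosφ = √(L² − r² sin²θ) = 0.19606 m.
|ω_rod| = r ω |cosθ| / √(L² − r² sin²θ) = 0.0442·240.9·0.97515/0.19606 = 52.958 rad/s.

53.0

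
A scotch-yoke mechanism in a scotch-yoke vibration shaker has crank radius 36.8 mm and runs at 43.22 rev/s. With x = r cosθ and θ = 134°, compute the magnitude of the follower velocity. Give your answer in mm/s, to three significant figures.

7190

ω = 271.6 rad/s (from 43.22 rev/s).
x = r cosθ ⇒ ẋ = −rω sinθ.
|v| = rω|sinθ| = 0.0368·271.6·|sin 134°| = 7.1886 m/s = 7188.6 mm/s.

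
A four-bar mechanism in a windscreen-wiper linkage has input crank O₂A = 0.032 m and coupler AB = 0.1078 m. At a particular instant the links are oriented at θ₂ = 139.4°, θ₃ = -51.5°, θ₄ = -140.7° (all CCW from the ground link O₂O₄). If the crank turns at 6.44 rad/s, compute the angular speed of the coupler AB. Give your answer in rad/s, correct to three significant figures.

1.88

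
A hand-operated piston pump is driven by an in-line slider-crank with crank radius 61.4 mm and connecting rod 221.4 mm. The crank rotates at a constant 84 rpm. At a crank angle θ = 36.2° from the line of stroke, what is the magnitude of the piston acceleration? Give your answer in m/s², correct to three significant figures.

4.26

ω = 2π·84/60 = 8.796 rad/s
x(θ) = r cosθ + √(L² − r² sin²θ); with ω constant, a = ω²·d²x/dθ².
d²x/dθ² = −r cosθ − r²(cos2θ)/√u − r⁴ sin²2θ/(4u^{3/2}),  u = L² − r² sin²θ = 0.0477029 m².
Substituting r = 0.0614 m, L = 0.2214 m, θ = 36.2°: d²x/dθ² = -0.055076 m.
a = ω²·d²x/dθ² = (8.796)²·(-0.055076) = -4.2617 m/s²;  |a| = 4.2617 m/s².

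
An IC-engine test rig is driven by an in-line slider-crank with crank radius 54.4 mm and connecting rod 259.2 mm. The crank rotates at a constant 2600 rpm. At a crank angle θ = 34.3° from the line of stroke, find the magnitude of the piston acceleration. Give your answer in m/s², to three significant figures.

ω = 2π·2600/60 = 272.3 rad/s
x(θ) = r cosθ + √(L² − r² sin²θ); with ω constant, a = ω²·d²x/dθ².
d²x/dθ² = −r cosθ − r²(cos2θ)/√u − r⁴ sin²2θ/(4u^{3/2}),  u = L² − r² sin²θ = 0.0662449 m².
Substituting r = 0.0544 m, L = 0.2592 m, θ = 34.3°: d²x/dθ² = -0.049246 m.
a = ω²·d²x/dθ² = (272.3)²·(-0.049246) = -3650.7 m/s²;  |a| = 3650.7 m/s².

3650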